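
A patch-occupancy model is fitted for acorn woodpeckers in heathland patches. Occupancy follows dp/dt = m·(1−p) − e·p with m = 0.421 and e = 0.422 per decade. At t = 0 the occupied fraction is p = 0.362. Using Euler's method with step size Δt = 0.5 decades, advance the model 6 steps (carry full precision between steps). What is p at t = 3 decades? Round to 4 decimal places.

Update rule: p ← p + [m·(1−p) − e·p]·Δt with Δt = 0.5.
  1  |  dp/dt·Δt = +0.057917  |  p_1 = 0.419917
  2  |  dp/dt·Δt = +0.033505  |  p_2 = 0.453422
  3  |  dp/dt·Δt = +0.019383  |  p_3 = 0.472805
  4  |  dp/dt·Δt = +0.011213  |  p_4 = 0.484017
  5  |  dp/dt·Δt = +0.006487  |  p_5 = 0.490504
  6  |  dp/dt·Δt = +0.003753  |  p_6 = 0.494257

0.4943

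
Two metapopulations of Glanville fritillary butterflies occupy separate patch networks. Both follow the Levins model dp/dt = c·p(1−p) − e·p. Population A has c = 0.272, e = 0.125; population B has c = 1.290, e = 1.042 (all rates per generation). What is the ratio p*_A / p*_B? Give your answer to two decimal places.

A: p*_A = 1 − 0.125/0.272 = 0.5404.
B: p*_B = 1 − 1.042/1.290 = 0.1922.
p*_A / p*_B = 0.5404/0.1922 = 2.8112.

2.81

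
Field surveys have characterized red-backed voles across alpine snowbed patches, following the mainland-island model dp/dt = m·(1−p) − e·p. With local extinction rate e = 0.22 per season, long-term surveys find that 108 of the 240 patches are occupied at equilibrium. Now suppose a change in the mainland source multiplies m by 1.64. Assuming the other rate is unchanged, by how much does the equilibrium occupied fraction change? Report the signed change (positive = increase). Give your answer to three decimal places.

0.123

Observed p* = 108/240 = 0.45000.
Balance m(1−p*) = e·p* gives m = e·p*/(1−p*) = 0.22×0.45000/0.55000 = 0.18000.
New p* = m/(m+e) = 0.29520/(0.29520+0.22000) = 0.57298.
Δp* = 0.57298 − 0.45000 = +0.12298.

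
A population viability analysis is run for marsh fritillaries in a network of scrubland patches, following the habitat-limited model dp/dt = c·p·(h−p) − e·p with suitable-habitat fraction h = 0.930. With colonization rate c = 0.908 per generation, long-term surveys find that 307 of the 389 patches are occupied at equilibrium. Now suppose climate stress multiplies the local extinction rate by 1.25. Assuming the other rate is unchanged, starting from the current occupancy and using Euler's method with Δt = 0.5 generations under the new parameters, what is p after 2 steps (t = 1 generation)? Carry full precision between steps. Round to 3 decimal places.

Observed p* = 307/389 = 0.78920.
Balance c(h−p*) = e gives e = 0.908×(0.93 − 0.78920) = 0.12784.
Starting from p₀ = 0.78920; update p ← p + (dp/dt)·Δt with the new parameters.
  1  |  dp/dt·Δt = -0.012612  |  p_1 = 0.776591
  2  |  dp/dt·Δt = -0.007964  |  p_2 = 0.768628

0.769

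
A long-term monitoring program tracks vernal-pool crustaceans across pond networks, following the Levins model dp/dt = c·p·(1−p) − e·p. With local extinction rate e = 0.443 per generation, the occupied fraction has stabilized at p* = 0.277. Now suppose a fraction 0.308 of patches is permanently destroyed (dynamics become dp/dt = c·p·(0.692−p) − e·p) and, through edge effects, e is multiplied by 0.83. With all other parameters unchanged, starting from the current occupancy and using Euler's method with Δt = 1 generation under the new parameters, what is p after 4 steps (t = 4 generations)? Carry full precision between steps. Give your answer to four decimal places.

Balance c(1−p*) = e gives c = e/(1 − 0.27700) = 0.443/0.72300 = 0.61272.
Starting from p₀ = 0.27700; update p ← p + (dp/dt)·Δt with the new parameters.
  1  |  dp/dt·Δt = -0.031414  |  p_1 = 0.245586
  2  |  dp/dt·Δt = -0.023125  |  p_2 = 0.222461
  3  |  dp/dt·Δt = -0.017795  |  p_3 = 0.204666
  4  |  dp/dt·Δt = -0.014140  |  p_4 = 0.190526

0.1905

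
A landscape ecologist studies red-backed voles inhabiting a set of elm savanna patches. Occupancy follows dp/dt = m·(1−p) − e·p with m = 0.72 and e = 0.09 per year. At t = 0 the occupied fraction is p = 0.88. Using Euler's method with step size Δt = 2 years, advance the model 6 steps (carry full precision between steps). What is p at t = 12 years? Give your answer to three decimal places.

0.888

Update rule: p ← p + [m·(1−p) − e·p]·Δt with Δt = 2.
p: 0.88000 → 0.89440  (Δp = +0.01440)
p: 0.89440 → 0.88547  (Δp = -0.00893)
p: 0.88547 → 0.89101  (Δp = +0.00554)
p: 0.89101 → 0.88758  (Δp = -0.00343)
p: 0.88758 → 0.88970  (Δp = +0.00213)
p: 0.88970 → 0.88838  (Δp = -0.00132)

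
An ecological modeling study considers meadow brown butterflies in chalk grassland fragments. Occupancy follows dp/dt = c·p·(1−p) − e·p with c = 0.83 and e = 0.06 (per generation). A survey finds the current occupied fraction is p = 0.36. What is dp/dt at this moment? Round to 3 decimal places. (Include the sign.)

0.170

Colonization term: c·p·(1−p) = 0.83×0.36×0.6400 = 0.19123.
Extinction term: e·p = 0.02160.
dp/dt = 0.19123 − 0.02160 = 0.16963.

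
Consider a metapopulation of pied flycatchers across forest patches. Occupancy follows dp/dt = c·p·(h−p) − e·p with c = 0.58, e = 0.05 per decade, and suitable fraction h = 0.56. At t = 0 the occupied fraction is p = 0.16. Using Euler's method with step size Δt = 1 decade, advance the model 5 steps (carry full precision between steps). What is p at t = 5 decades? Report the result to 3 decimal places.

0.316

Update rule: p ← p + [c·p·(h−p) − e·p]·Δt with Δt = 1.
p: 0.16000 → 0.18912  (Δp = +0.02912)
p: 0.18912 → 0.22035  (Δp = +0.03123)
p: 0.22035 → 0.25274  (Δp = +0.03239)
p: 0.25274 → 0.28514  (Δp = +0.03240)
p: 0.28514 → 0.31634  (Δp = +0.03120)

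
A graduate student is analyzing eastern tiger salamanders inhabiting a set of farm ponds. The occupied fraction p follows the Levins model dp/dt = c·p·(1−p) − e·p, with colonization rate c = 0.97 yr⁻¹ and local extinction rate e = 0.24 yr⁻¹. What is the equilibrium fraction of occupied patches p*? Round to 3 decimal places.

0.753

At equilibrium, colonization balances extinction: c·p*·(1−p*) = e·p*.
So p* = 1 − e/c = 1 − 0.24/0.97 = 1 − 0.2474 = 0.7526.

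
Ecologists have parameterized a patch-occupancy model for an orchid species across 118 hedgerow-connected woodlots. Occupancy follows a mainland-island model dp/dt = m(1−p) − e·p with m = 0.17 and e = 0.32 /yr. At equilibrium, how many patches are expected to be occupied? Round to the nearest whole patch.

41

p* = m/(m+e) = 0.17/0.4900 = 0.3469.
Expected occupied patches = N × p* = 118 × 0.3469 = 40.94 ≈ 41.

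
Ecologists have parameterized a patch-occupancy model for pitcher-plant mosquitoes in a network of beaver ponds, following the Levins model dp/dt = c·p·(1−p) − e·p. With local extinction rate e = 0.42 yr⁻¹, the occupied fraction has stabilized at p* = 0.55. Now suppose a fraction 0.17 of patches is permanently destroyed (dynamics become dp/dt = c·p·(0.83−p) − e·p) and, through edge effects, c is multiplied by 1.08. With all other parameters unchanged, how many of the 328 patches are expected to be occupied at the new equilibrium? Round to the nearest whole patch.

136

Balance c(1−p*) = e gives c = e/(1 − 0.55000) = 0.42/0.45000 = 0.93333.
New p* = 0.83 − e/c = 0.83 − 0.42000/1.00800 = 0.41333.
Expected occupied = 328 × 0.41333 = 135.57 ≈ 136.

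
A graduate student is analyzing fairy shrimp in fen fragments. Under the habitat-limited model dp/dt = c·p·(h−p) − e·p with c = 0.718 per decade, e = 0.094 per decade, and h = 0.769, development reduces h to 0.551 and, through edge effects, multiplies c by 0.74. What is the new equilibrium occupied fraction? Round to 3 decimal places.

0.374

Before: p* = h − e/c = 0.769 − 0.094/0.718 = 0.769 − 0.1309 = 0.6381.
After: c = 0.53132, e = 0.094, h = 0.551; p* = 0.551 − 0.094/0.53132 = 0.3741.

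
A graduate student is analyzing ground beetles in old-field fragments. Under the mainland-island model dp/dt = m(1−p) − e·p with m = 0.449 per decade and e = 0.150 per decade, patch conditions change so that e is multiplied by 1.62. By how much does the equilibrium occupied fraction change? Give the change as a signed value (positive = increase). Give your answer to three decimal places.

-0.101

Before: p* = 0.449/(0.449+0.150) = 0.7496.
After: m = 0.449, e = 0.243; p* = 0.449/0.6920 = 0.6488.
Δp* = 0.6488 − 0.7496 = -0.1007.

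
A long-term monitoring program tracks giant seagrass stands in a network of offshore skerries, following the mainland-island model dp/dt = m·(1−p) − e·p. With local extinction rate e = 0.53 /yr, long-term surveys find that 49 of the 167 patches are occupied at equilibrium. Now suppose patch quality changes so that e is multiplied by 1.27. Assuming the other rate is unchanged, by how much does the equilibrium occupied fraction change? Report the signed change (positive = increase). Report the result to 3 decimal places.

-0.047

Observed p* = 49/167 = 0.29341.
Balance m(1−p*) = e·p* gives m = e·p*/(1−p*) = 0.53×0.29341/0.70659 = 0.22008.
New p* = m/(m+e) = 0.22008/(0.22008+0.67310) = 0.24640.
Δp* = 0.24640 − 0.29341 = -0.04701.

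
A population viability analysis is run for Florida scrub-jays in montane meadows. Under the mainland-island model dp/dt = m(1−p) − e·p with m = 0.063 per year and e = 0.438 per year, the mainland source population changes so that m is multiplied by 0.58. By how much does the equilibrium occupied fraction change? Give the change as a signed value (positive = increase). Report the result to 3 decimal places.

-0.049

Before: p* = 0.063/(0.063+0.438) = 0.1257.
After: m = 0.03654, e = 0.438; p* = 0.03654/0.4745 = 0.0770.
Δp* = 0.0770 − 0.1257 = -0.0487.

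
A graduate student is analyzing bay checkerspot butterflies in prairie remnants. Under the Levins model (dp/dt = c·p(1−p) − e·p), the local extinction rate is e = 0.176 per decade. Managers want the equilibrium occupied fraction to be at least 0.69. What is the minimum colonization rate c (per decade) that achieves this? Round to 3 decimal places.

0.568

p* = 1 − e/c ≥ 0.69 requires e/c ≤ 0.3100, i.e. c ≥ e/0.3100.
c_min = 0.176/0.3100 = 0.5677.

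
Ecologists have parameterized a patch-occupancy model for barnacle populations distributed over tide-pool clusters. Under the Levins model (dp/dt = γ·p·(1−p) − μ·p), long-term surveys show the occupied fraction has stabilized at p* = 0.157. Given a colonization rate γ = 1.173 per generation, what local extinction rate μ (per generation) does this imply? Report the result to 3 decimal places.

0.989

At equilibrium γ(1−p*) = μ.
μ = 1.173 × (1 − 0.157) = 1.173 × 0.8430 = 0.9888.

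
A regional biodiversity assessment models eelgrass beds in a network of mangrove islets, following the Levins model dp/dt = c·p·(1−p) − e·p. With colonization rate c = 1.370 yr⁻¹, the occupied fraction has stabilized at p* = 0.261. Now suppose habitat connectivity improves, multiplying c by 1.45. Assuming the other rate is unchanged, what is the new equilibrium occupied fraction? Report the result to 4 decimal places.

Balance c(1−p*) = e gives e = 1.370×(1 − 0.26100) = 1.01243.
New p* = 1 − e/c = 1 − 1.01243/1.98650 = 0.49034.

0.4903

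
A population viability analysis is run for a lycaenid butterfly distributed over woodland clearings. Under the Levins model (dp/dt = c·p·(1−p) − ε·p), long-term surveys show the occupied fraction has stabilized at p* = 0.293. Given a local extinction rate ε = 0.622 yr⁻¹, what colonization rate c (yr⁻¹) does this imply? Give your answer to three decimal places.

0.880

At equilibrium c(1−p*) = ε, so c = ε/(1−p*).
c = 0.622/(1 − 0.293) = 0.622/0.7070 = 0.8798.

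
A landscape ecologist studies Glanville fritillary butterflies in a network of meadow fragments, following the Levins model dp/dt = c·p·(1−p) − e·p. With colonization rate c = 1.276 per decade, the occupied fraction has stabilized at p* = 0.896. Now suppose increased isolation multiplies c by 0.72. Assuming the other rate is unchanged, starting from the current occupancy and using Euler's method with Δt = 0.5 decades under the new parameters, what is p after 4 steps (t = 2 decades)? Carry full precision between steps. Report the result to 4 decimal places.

Balance c(1−p*) = e gives e = 1.276×(1 − 0.89600) = 0.13270.
Starting from p₀ = 0.89600; update p ← p + (dp/dt)·Δt with the new parameters.
t = 0.5: p = 0.89600 + (-0.01665) = 0.87935
t = 1: p = 0.87935 + (-0.00961) = 0.86974
t = 1.5: p = 0.86974 + (-0.00567) = 0.86407
t = 2: p = 0.86407 + (-0.00338) = 0.86069

0.8607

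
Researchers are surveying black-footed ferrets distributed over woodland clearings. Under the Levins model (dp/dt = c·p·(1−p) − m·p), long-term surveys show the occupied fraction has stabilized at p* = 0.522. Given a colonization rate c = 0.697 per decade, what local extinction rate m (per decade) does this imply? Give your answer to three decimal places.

At equilibrium c(1−p*) = m.
m = 0.697 × (1 − 0.522) = 0.697 × 0.4780 = 0.3332.

0.333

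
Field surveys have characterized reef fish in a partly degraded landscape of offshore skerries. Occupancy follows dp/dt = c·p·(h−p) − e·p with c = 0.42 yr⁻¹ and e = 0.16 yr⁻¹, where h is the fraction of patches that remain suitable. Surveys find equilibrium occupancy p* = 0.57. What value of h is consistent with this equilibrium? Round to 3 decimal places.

At equilibrium c(h−p*) = e, so h = p* + e/c.
h = 0.57 + 0.16/0.42 = 0.57 + 0.3810 = 0.9510.

0.951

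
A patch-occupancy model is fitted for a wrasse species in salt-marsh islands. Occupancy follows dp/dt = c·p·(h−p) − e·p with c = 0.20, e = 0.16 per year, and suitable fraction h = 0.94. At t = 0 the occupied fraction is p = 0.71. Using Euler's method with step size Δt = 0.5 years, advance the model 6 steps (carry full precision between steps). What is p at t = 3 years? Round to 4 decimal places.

Update rule: p ← p + [c·p·(h−p) − e·p]·Δt with Δt = 0.5.
p: 0.71000 → 0.66953  (Δp = -0.04047)
p: 0.66953 → 0.63408  (Δp = -0.03545)
p: 0.63408 → 0.60275  (Δp = -0.03133)
p: 0.60275 → 0.57486  (Δp = -0.02789)
p: 0.57486 → 0.54986  (Δp = -0.02500)
p: 0.54986 → 0.52732  (Δp = -0.02254)

0.5273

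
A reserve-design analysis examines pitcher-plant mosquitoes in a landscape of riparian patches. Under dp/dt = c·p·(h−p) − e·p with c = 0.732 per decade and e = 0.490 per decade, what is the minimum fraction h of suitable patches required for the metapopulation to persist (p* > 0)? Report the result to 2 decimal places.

0.67

p* = h − e/c is positive only when h > e/c.
h_min = e/c = 0.490/0.732 = 0.6694.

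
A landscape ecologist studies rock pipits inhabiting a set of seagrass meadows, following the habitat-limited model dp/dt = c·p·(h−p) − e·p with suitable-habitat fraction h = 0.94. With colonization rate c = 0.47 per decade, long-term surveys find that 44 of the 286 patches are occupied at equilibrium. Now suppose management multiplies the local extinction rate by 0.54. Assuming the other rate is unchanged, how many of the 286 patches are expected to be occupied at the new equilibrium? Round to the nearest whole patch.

147

Observed p* = 44/286 = 0.15385.
Balance c(h−p*) = e gives e = 0.47×(0.94 − 0.15385) = 0.36949.
New p* = 0.94 − e/c = 0.94 − 0.19952/0.47000 = 0.51549.
Expected occupied = 286 × 0.51549 = 147.43 ≈ 147.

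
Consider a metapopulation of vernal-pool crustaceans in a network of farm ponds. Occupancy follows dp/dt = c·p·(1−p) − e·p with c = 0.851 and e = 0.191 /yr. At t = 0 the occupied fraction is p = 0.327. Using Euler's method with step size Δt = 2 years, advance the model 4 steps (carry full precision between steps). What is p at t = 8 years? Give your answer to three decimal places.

0.775

Update rule: p ← p + [c·p·(1−p) − e·p]·Δt with Δt = 2.
step 1: Δp = +0.24965, p = 0.57665
step 2: Δp = +0.19522, p = 0.77187
step 3: Δp = +0.00485, p = 0.77672
step 4: Δp = -0.00153, p = 0.77519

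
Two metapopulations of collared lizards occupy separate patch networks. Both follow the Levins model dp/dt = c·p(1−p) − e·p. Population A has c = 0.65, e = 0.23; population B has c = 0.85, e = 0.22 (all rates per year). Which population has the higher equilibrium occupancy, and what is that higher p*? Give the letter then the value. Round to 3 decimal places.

A: p*_A = 1 − 0.23/0.65 = 0.6462.
B: p*_B = 1 − 0.22/0.85 = 0.7412.
B is higher at 0.7412.

B, 0.741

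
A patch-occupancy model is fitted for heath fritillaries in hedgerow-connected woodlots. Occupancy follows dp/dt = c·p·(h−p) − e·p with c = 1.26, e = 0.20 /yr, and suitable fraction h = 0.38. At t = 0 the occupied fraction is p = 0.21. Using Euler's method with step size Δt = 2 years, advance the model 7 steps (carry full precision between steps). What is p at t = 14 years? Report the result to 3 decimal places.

Update rule: p ← p + [c·p·(h−p) − e·p]·Δt with Δt = 2.
step 1: Δp = +0.00596, p = 0.21596
step 2: Δp = +0.00289, p = 0.21885
step 3: Δp = +0.00133, p = 0.22019
step 4: Δp = +0.00060, p = 0.22079
step 5: Δp = +0.00027, p = 0.22106
step 6: Δp = +0.00012, p = 0.22117
step 7: Δp = +0.00005, p = 0.22123

0.221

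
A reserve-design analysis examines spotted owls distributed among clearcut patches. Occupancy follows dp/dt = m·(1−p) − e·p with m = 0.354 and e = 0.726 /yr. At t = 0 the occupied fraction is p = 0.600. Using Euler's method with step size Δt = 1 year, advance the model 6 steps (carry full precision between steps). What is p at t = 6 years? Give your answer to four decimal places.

Update rule: p ← p + [m·(1−p) − e·p]·Δt with Δt = 1.
  1  |  dp/dt·Δt = -0.294000  |  p_1 = 0.306000
  2  |  dp/dt·Δt = +0.023520  |  p_2 = 0.329520
  3  |  dp/dt·Δt = -0.001882  |  p_3 = 0.327638
  4  |  dp/dt·Δt = +0.000151  |  p_4 = 0.327789
  5  |  dp/dt·Δt = -0.000012  |  p_5 = 0.327777
  6  |  dp/dt·Δt = +0.000001  |  p_6 = 0.327778

0.3278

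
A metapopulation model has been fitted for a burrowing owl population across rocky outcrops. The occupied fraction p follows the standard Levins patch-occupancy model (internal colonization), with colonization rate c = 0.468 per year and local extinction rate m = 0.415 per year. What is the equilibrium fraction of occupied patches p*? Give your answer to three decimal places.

0.113

Setting dp/dt = 0 and dividing through by p* gives c·(1−p*) = m.
So p* = 1 − m/c = 1 − 0.415/0.468 = 1 − 0.8868 = 0.1132.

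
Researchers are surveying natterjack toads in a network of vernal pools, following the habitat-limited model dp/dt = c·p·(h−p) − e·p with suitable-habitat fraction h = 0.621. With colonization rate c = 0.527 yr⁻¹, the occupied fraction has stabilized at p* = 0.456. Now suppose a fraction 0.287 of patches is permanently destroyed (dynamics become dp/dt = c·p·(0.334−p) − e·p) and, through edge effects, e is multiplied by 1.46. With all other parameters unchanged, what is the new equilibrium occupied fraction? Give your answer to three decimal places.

Balance c(h−p*) = e gives e = 0.527×(0.621 − 0.45600) = 0.08695.
New p* = 0.334 − e/c = 0.334 − 0.12695/0.52700 = 0.09311.

0.093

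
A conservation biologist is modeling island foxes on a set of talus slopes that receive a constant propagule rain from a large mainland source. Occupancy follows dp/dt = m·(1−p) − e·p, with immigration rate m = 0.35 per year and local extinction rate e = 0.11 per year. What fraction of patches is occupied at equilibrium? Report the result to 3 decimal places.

Setting dp/dt = 0: m − m·p* = e·p*, so m = (m+e)·p*.
p* = m/(m+e) = 0.35/(0.35+0.11) = 0.35/0.4600 = 0.7609.

0.761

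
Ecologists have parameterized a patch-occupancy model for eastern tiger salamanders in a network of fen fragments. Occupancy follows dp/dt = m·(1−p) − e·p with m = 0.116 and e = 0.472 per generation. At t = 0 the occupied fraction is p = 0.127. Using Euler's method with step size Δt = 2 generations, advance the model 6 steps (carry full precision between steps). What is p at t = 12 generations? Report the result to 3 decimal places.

Update rule: p ← p + [m·(1−p) − e·p]·Δt with Δt = 2.
  1  |  dp/dt·Δt = +0.082648  |  p_1 = 0.209648
  2  |  dp/dt·Δt = -0.014546  |  p_2 = 0.195102
  3  |  dp/dt·Δt = +0.002560  |  p_3 = 0.197662
  4  |  dp/dt·Δt = -0.000451  |  p_4 = 0.197211
  5  |  dp/dt·Δt = +0.000079  |  p_5 = 0.197291
  6  |  dp/dt·Δt = -0.000014  |  p_6 = 0.197277

0.197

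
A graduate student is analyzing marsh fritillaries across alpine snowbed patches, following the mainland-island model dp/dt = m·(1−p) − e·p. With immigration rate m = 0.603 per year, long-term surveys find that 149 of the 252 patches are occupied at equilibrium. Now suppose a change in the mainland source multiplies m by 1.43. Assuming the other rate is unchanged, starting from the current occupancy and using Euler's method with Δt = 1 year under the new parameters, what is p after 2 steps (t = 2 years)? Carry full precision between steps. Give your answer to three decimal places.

0.668

Observed p* = 149/252 = 0.59127.
Balance m(1−p*) = e·p* gives e = m(1−p*)/p* = 0.603×0.40873/0.59127 = 0.41684.
Starting from p₀ = 0.59127; update p ← p + (dp/dt)·Δt with the new parameters.
step 1: Δp = +0.10598, p = 0.69725
step 2: Δp = -0.02958, p = 0.66767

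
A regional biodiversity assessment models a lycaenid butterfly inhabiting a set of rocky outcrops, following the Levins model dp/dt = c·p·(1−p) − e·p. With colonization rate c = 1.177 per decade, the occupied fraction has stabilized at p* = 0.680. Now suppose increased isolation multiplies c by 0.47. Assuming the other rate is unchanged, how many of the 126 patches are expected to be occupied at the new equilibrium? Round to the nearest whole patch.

40

Balance c(1−p*) = e gives e = 1.177×(1 − 0.68000) = 0.37664.
New p* = 1 − e/c = 1 − 0.37664/0.55319 = 0.31915.
Expected occupied = 126 × 0.31915 = 40.21 ≈ 40.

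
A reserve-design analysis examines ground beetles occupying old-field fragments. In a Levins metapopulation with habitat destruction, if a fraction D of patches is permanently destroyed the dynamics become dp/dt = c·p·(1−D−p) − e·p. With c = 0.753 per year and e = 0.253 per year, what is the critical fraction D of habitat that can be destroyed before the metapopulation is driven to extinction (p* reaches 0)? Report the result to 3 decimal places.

The nontrivial equilibrium is p* = (1−D) − e/c; extinction occurs when this hits zero.
So D_crit = 1 − e/c = 1 − 0.253/0.753 = 1 − 0.3360 = 0.6640.
Note this equals the original equilibrium occupancy — the Levins extinction-debt result.

0.664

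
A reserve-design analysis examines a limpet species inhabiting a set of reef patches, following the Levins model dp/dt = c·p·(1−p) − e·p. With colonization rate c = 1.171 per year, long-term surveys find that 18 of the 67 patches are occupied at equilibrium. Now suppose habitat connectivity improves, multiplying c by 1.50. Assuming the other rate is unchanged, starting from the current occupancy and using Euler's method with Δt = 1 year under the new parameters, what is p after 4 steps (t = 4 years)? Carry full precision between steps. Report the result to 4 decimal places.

0.5116

Observed p* = 18/67 = 0.26866.
Balance c(1−p*) = e gives e = 1.171×(1 − 0.26866) = 0.85640.
Starting from p₀ = 0.26866; update p ← p + (dp/dt)·Δt with the new parameters.
p: 0.26866 → 0.38370  (Δp = +0.11504)
p: 0.38370 → 0.47046  (Δp = +0.08677)
p: 0.47046 → 0.50515  (Δp = +0.03469)
p: 0.50515 → 0.51162  (Δp = +0.00647)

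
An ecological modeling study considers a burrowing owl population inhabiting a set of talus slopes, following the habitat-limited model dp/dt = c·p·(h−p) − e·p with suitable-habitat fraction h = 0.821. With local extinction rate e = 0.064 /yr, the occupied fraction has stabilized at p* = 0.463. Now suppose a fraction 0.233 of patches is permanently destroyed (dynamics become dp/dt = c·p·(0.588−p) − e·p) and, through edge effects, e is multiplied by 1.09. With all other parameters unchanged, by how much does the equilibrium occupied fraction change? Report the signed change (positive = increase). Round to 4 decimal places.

Balance c(h−p*) = e gives c = e/(0.821 − 0.46300) = 0.064/0.35800 = 0.17877.
New p* = 0.588 − e/c = 0.588 − 0.06976/0.17877 = 0.19778.
Δp* = 0.19778 − 0.46300 = -0.26522.

-0.2652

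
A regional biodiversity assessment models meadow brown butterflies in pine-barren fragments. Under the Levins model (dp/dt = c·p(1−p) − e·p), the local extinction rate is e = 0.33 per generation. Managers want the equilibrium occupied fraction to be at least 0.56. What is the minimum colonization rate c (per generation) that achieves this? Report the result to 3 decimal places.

0.750

p* = 1 − e/c ≥ 0.56 requires e/c ≤ 0.4400, i.e. c ≥ e/0.4400.
c_min = 0.33/0.4400 = 0.7500.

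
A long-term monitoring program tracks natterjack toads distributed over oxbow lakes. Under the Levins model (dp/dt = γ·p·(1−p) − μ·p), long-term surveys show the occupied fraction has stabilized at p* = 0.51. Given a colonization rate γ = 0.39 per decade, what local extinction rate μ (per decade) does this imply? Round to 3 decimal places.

At equilibrium γ(1−p*) = μ.
μ = 0.39 × (1 − 0.51) = 0.39 × 0.4900 = 0.1911.

0.191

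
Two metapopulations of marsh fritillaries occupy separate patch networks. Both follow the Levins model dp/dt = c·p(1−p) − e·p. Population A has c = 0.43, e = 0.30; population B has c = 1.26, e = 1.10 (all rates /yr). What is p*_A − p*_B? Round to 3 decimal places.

0.175

A: p*_A = 1 − 0.30/0.43 = 0.3023.
B: p*_B = 1 − 1.10/1.26 = 0.1270.
p*_A − p*_B = 0.3023 − 0.1270 = 0.1753.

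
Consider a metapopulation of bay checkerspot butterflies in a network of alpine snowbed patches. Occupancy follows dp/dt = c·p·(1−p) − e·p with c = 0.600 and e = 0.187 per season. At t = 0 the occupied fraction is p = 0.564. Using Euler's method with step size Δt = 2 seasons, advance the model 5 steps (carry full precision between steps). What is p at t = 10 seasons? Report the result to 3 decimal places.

0.688

Update rule: p ← p + [c·p·(1−p) − e·p]·Δt with Δt = 2.
step 1: Δp = +0.08415, p = 0.64815
step 2: Δp = +0.03125, p = 0.67940
step 3: Δp = +0.00728, p = 0.68668
step 4: Δp = +0.00136, p = 0.68804
step 5: Δp = +0.00024, p = 0.68828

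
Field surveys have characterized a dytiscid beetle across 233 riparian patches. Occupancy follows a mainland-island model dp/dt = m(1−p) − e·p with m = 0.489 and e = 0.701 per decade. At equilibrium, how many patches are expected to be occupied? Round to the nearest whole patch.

p* = m/(m+e) = 0.489/1.1900 = 0.4109.
Expected occupied patches = N × p* = 233 × 0.4109 = 95.75 ≈ 96.

96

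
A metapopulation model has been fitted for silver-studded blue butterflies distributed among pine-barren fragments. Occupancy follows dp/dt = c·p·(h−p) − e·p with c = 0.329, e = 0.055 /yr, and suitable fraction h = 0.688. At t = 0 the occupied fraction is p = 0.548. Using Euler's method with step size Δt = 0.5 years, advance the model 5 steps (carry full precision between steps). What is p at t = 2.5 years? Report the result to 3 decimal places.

Update rule: p ← p + [c·p·(h−p) − e·p]·Δt with Δt = 0.5.
  1  |  dp/dt·Δt = -0.002450  |  p_1 = 0.545550
  2  |  dp/dt·Δt = -0.002219  |  p_2 = 0.543332
  3  |  dp/dt·Δt = -0.002011  |  p_3 = 0.541320
  4  |  dp/dt·Δt = -0.001825  |  p_4 = 0.539495
  5  |  dp/dt·Δt = -0.001657  |  p_5 = 0.537839

0.538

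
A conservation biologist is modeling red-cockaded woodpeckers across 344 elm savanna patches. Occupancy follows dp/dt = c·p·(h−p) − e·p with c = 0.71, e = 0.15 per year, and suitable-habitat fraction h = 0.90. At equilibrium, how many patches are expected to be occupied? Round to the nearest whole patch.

p* = h − e/c = 0.90 − 0.2113 = 0.6887.
Expected occupied patches = N × p* = 344 × 0.6887 = 236.92 ≈ 237.

237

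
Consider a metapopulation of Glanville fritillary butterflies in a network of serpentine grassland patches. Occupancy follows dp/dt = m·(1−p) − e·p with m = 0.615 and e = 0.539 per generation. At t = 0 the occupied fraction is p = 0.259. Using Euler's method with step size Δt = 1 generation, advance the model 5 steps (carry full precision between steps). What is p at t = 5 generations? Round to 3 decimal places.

Update rule: p ← p + [m·(1−p) − e·p]·Δt with Δt = 1.
step 1: Δp = +0.31611, p = 0.57511
step 2: Δp = -0.04868, p = 0.52643
step 3: Δp = +0.00750, p = 0.53393
step 4: Δp = -0.00115, p = 0.53277
step 5: Δp = +0.00018, p = 0.53295

0.533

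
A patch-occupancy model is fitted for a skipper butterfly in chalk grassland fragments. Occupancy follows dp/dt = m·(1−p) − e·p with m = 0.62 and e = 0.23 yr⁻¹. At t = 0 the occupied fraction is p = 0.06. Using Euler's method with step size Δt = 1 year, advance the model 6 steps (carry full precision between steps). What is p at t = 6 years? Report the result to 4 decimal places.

0.7294

Update rule: p ← p + [m·(1−p) − e·p]·Δt with Δt = 1.
t = 1: p = 0.06000 + (+0.56900) = 0.62900
t = 2: p = 0.62900 + (+0.08535) = 0.71435
t = 3: p = 0.71435 + (+0.01280) = 0.72715
t = 4: p = 0.72715 + (+0.00192) = 0.72907
t = 5: p = 0.72907 + (+0.00029) = 0.72936
t = 6: p = 0.72936 + (+0.00004) = 0.72940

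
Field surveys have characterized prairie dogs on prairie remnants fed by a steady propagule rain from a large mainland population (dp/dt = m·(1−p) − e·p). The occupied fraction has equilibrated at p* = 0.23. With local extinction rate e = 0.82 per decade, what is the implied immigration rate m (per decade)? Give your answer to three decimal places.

0.245

At equilibrium m(1−p*) = e·p*, so m = e·p*/(1−p*).
m = 0.82 × 0.23 / 0.7700 = 0.1886/0.7700 = 0.2449.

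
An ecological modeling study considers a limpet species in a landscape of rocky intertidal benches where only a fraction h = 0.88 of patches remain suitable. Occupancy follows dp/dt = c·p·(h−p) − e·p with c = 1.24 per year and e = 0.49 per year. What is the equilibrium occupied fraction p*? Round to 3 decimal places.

Setting dp/dt = 0 and dividing by p* gives c·(h−p*) = e.
So p* = h − e/c = 0.88 − 0.49/1.24 = 0.88 − 0.3952 = 0.4848.

0.485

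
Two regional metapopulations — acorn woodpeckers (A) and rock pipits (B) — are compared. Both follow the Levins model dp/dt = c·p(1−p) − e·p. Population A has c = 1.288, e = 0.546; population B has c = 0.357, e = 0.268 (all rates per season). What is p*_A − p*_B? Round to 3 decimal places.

0.327

A: p*_A = 1 − 0.546/1.288 = 0.5761.
B: p*_B = 1 − 0.268/0.357 = 0.2493.
p*_A − p*_B = 0.5761 − 0.2493 = 0.3268.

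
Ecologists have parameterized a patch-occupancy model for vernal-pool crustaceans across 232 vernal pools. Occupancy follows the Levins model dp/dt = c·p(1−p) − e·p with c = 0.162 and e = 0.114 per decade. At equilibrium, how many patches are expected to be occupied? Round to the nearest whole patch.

p* = 1 − e/c = 1 − 0.114/0.162 = 0.2963.
Expected occupied patches = N × p* = 232 × 0.2963 = 68.74 ≈ 69.

69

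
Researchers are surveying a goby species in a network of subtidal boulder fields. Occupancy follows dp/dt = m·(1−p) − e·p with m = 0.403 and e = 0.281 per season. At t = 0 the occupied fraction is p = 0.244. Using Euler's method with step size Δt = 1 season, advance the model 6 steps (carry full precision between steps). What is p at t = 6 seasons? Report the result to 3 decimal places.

Update rule: p ← p + [m·(1−p) − e·p]·Δt with Δt = 1.
step 1: Δp = +0.23610, p = 0.48010
step 2: Δp = +0.07461, p = 0.55471
step 3: Δp = +0.02358, p = 0.57829
step 4: Δp = +0.00745, p = 0.58574
step 5: Δp = +0.00235, p = 0.58809
step 6: Δp = +0.00074, p = 0.58884

0.589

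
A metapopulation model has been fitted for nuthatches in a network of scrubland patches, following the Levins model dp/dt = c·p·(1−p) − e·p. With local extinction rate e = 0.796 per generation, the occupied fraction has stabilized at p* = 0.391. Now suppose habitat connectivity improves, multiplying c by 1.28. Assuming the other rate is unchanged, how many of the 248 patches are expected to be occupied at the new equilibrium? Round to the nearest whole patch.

130

Balance c(1−p*) = e gives c = e/(1 − 0.39100) = 0.796/0.60900 = 1.30706.
New p* = 1 − e/c = 1 − 0.79600/1.67304 = 0.52422.
Expected occupied = 248 × 0.52422 = 130.01 ≈ 130.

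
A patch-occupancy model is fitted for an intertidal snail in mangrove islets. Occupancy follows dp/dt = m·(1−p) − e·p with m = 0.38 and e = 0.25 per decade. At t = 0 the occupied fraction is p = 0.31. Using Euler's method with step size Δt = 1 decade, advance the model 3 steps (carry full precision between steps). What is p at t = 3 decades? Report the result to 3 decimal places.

0.588

Update rule: p ← p + [m·(1−p) − e·p]·Δt with Δt = 1.
  1  |  dp/dt·Δt = +0.184700  |  p_1 = 0.494700
  2  |  dp/dt·Δt = +0.068339  |  p_2 = 0.563039
  3  |  dp/dt·Δt = +0.025285  |  p_3 = 0.588324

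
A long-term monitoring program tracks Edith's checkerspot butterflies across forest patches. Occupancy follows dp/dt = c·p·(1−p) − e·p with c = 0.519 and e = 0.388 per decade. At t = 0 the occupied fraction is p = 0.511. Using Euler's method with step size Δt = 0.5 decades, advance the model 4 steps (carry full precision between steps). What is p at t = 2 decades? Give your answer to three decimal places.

0.407

Update rule: p ← p + [c·p·(1−p) − e·p]·Δt with Δt = 0.5.
t = 0.5: p = 0.51100 + (-0.03429) = 0.47671
t = 1: p = 0.47671 + (-0.02775) = 0.44896
t = 1.5: p = 0.44896 + (-0.02290) = 0.42606
t = 2: p = 0.42606 + (-0.01920) = 0.40686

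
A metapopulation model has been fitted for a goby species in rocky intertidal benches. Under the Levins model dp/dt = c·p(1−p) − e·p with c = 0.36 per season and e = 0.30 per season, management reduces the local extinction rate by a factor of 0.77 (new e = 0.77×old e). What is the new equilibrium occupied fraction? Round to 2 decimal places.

0.36

Before: p* = 1 − 0.30/0.36 = 0.1667.
After the change, c = 0.36, e = 0.231, so p* = 1 − 0.231/0.36 = 0.3583.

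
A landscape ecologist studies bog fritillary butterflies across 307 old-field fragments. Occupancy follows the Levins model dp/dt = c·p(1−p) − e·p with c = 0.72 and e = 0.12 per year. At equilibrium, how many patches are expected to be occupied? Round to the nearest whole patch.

p* = 1 − e/c = 1 − 0.12/0.72 = 0.8333.
Expected occupied patches = N × p* = 307 × 0.8333 = 255.83 ≈ 256.

256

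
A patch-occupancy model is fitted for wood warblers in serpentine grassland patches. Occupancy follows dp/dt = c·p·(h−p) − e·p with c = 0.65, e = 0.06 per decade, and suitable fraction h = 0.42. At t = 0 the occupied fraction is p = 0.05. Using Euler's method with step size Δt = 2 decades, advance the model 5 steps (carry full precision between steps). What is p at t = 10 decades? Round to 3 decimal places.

Update rule: p ← p + [c·p·(h−p) − e·p]·Δt with Δt = 2.
  1  |  dp/dt·Δt = +0.018050  |  p_1 = 0.068050
  2  |  dp/dt·Δt = +0.022969  |  p_2 = 0.091019
  3  |  dp/dt·Δt = +0.028004  |  p_3 = 0.119024
  4  |  dp/dt·Δt = +0.032287  |  p_4 = 0.151311
  5  |  dp/dt·Δt = +0.034695  |  p_5 = 0.186006

0.186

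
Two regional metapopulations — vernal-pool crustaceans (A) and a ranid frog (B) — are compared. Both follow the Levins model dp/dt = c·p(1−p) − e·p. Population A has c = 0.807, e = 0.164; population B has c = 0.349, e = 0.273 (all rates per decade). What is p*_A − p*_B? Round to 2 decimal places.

A: p*_A = 1 − 0.164/0.807 = 0.7968.
B: p*_B = 1 − 0.273/0.349 = 0.2178.
p*_A − p*_B = 0.7968 − 0.2178 = 0.5790.

0.58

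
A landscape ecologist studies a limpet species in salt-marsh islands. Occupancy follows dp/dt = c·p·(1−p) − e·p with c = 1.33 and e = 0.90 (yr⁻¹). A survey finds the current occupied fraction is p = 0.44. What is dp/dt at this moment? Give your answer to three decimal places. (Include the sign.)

Colonization term: c·p·(1−p) = 1.33×0.44×0.5600 = 0.32771.
Extinction term: e·p = 0.39600.
dp/dt = 0.32771 − 0.39600 = -0.06829.

-0.068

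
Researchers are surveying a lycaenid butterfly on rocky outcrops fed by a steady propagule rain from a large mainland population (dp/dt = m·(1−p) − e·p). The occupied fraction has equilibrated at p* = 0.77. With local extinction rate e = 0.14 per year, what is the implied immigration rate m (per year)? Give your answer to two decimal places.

At equilibrium m(1−p*) = e·p*, so m = e·p*/(1−p*).
m = 0.14 × 0.77 / 0.2300 = 0.1078/0.2300 = 0.4687.

0.47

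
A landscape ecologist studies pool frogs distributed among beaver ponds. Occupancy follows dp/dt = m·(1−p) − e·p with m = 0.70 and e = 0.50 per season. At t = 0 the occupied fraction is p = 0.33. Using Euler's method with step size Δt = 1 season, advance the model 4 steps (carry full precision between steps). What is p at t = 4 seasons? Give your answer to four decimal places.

0.5829

Update rule: p ← p + [m·(1−p) − e·p]·Δt with Δt = 1.
t = 1: p = 0.33000 + (+0.30400) = 0.63400
t = 2: p = 0.63400 + (-0.06080) = 0.57320
t = 3: p = 0.57320 + (+0.01216) = 0.58536
t = 4: p = 0.58536 + (-0.00243) = 0.58293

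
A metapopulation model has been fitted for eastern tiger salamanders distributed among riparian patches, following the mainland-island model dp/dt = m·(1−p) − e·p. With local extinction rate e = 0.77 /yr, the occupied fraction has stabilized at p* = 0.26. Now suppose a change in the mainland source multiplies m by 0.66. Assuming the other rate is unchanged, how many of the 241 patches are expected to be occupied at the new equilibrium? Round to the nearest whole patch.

Balance m(1−p*) = e·p* gives m = e·p*/(1−p*) = 0.77×0.26000/0.74000 = 0.27054.
New p* = m/(m+e) = 0.17856/(0.17856+0.77000) = 0.18824.
Expected occupied = 241 × 0.18824 = 45.37 ≈ 45.

45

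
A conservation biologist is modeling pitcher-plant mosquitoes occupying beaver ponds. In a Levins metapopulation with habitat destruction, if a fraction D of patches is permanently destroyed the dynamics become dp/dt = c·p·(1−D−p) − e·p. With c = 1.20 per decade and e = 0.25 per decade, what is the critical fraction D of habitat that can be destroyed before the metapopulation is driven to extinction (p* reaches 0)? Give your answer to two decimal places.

The nontrivial equilibrium is p* = (1−D) − e/c; extinction occurs when this hits zero.
So D_crit = 1 − e/c = 1 − 0.25/1.20 = 1 − 0.2083 = 0.7917.
Note this equals the original equilibrium occupancy — the Levins extinction-debt result.

0.79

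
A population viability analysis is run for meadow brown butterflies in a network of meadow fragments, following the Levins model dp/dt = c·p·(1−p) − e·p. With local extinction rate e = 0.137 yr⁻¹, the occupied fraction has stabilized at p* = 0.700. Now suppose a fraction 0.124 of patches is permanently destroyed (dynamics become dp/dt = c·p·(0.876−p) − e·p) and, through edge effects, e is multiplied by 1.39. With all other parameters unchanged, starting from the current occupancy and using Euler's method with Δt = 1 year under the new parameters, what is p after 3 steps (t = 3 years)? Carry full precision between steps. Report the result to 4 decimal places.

0.5454

Balance c(1−p*) = e gives c = e/(1 − 0.70000) = 0.137/0.30000 = 0.45667.
Starting from p₀ = 0.70000; update p ← p + (dp/dt)·Δt with the new parameters.
p: 0.70000 → 0.62296  (Δp = -0.07704)
p: 0.62296 → 0.57632  (Δp = -0.04664)
p: 0.57632 → 0.54544  (Δp = -0.03088)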